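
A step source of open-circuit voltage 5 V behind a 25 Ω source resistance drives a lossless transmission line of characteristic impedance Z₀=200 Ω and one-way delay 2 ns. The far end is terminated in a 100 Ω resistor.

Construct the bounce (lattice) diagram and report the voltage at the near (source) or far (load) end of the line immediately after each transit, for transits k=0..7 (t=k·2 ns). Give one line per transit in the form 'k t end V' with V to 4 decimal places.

Γ_L=-0.333333, Γ_S=-0.777778; launch V₁=5·200/225=4.444444
k=0 src: V=4.4444
k=1 load: inc=4.444444, refl=4.444444·-0.333333=-1.4815; V=0.000000+4.444444+-1.481481=2.9630
k=2 src: inc=-1.481481, refl=-1.481481·-0.777778=1.1523; V=4.444444+-1.481481+1.152263=4.1152
k=3 load: inc=1.152263, refl=1.152263·-0.333333=-0.3841; V=2.962963+1.152263+-0.384088=3.7311
k=4 src: inc=-0.384088, refl=-0.384088·-0.777778=0.2987; V=4.115226+-0.384088+0.298735=4.0299
k=5 load: inc=0.298735, refl=0.298735·-0.333333=-0.0996; V=3.731139+0.298735+-0.099578=3.9303
k=6 src: inc=-0.099578, refl=-0.099578·-0.777778=0.0774; V=4.029873+-0.099578+0.077450=4.0077
k=7 load: inc=0.077450, refl=0.077450·-0.333333=-0.0258; V=3.930295+0.077450+-0.025817=3.9819

0 0 source 4.4444
1 2 load 2.9630
2 4 source 4.1152
3 6 load 3.7311
4 8 source 4.0299
5 10 load 3.9303
6 12 source 4.0077
7 14 load 3.9819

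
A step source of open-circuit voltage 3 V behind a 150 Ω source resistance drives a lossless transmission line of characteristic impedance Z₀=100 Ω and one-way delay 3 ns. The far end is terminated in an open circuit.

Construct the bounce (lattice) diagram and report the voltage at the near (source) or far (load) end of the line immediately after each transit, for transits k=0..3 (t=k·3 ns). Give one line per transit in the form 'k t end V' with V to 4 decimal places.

Γ_L=1.000000, Γ_S=0.200000; launch V₁=3·100/250=1.200000
k=0 src: V=1.2000
k=1 load: inc=1.200000, refl=1.200000·1.000000=1.2000; V=0.000000+1.200000+1.200000=2.4000
k=2 src: inc=1.200000, refl=1.200000·0.200000=0.2400; V=1.200000+1.200000+0.240000=2.6400
k=3 load: inc=0.240000, refl=0.240000·1.000000=0.2400; V=2.400000+0.240000+0.240000=2.8800

0 0 source 1.2000
1 3 load 2.4000
2 6 source 2.6400
3 9 load 2.8800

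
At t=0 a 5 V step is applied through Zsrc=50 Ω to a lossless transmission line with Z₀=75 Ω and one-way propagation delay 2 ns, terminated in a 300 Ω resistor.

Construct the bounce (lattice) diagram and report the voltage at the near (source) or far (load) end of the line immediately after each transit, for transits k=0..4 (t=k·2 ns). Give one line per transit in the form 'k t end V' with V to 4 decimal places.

0 0 source 3.0000
1 2 load 4.8000
2 4 source 4.4400
3 6 load 4.2240
4 8 source 4.2672

Γ_L=0.600000, Γ_S=-0.200000; launch V₁=5·75/125=3.000000
k=0 src: V=3.0000
k=1 load: inc=3.000000, refl=3.000000·0.600000=1.8000; V=0.000000+3.000000+1.800000=4.8000
k=2 src: inc=1.800000, refl=1.800000·-0.200000=-0.3600; V=3.000000+1.800000+-0.360000=4.4400
k=3 load: inc=-0.360000, refl=-0.360000·0.600000=-0.2160; V=4.800000+-0.360000+-0.216000=4.2240
k=4 src: inc=-0.216000, refl=-0.216000·-0.200000=0.0432; V=4.440000+-0.216000+0.043200=4.2672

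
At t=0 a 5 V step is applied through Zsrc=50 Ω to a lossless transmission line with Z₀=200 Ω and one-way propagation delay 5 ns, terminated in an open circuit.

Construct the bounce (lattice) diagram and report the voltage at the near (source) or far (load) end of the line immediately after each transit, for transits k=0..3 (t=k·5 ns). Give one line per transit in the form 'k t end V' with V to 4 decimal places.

0 0 source 4.0000
1 5 load 8.0000
2 10 source 5.6000
3 15 load 3.2000

Γ_L=1.000000, Γ_S=-0.600000; launch V₁=5·200/250=4.000000
k=0 src: V=4.0000
k=1 load: inc=4.000000, refl=4.000000·1.000000=4.0000; V=0.000000+4.000000+4.000000=8.0000
k=2 src: inc=4.000000, refl=4.000000·-0.600000=-2.4000; V=4.000000+4.000000+-2.400000=5.6000
k=3 load: inc=-2.400000, refl=-2.400000·1.000000=-2.4000; V=8.000000+-2.400000+-2.400000=3.2000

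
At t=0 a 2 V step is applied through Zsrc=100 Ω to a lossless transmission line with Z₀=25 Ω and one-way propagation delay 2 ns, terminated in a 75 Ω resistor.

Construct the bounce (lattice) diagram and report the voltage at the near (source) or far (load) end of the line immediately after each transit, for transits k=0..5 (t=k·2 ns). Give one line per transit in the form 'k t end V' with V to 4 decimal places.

Γ_L=0.500000, Γ_S=0.600000; launch V₁=2·25/125=0.400000
k=0 src: V=0.4000
k=1 load: inc=0.400000, refl=0.400000·0.500000=0.2000; V=0.000000+0.400000+0.200000=0.6000
k=2 src: inc=0.200000, refl=0.200000·0.600000=0.1200; V=0.400000+0.200000+0.120000=0.7200
k=3 load: inc=0.120000, refl=0.120000·0.500000=0.0600; V=0.600000+0.120000+0.060000=0.7800
k=4 src: inc=0.060000, refl=0.060000·0.600000=0.0360; V=0.720000+0.060000+0.036000=0.8160
k=5 load: inc=0.036000, refl=0.036000·0.500000=0.0180; V=0.780000+0.036000+0.018000=0.8340

0 0 source 0.4000
1 2 load 0.6000
2 4 source 0.7200
3 6 load 0.7800
4 8 source 0.8160
5 10 load 0.8340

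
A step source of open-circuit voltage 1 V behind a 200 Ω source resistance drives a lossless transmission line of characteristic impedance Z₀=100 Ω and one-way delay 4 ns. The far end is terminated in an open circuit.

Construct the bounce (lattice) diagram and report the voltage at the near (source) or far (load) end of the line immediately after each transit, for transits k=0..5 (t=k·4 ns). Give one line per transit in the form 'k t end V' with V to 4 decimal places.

Γ_L=1.000000, Γ_S=0.333333; launch V₁=1·100/300=0.333333
k=0 src: V=0.3333
k=1 load: inc=0.333333, refl=0.333333·1.000000=0.3333; V=0.000000+0.333333+0.333333=0.6667
k=2 src: inc=0.333333, refl=0.333333·0.333333=0.1111; V=0.333333+0.333333+0.111111=0.7778
k=3 load: inc=0.111111, refl=0.111111·1.000000=0.1111; V=0.666667+0.111111+0.111111=0.8889
k=4 src: inc=0.111111, refl=0.111111·0.333333=0.0370; V=0.777778+0.111111+0.037037=0.9259
k=5 load: inc=0.037037, refl=0.037037·1.000000=0.0370; V=0.888889+0.037037+0.037037=0.9630

0 0 source 0.3333
1 4 load 0.6667
2 8 source 0.7778
3 12 load 0.8889
4 16 source 0.9259
5 20 load 0.9630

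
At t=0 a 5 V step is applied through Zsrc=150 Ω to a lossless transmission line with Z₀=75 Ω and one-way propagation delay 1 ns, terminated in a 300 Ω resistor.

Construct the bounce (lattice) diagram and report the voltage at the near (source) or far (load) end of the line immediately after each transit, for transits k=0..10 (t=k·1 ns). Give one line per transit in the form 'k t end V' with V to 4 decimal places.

0 0 source 1.6667
1 1 load 2.6667
2 2 source 3.0000
3 3 load 3.2000
4 4 source 3.2667
5 5 load 3.3067
6 6 source 3.3200
7 7 load 3.3280
8 8 source 3.3307
9 9 load 3.3323
10 10 source 3.3328

Γ_L=0.600000, Γ_S=0.333333; launch V₁=5·75/225=1.666667
k=0 src: V=1.6667
k=1 load: inc=1.666667, refl=1.666667·0.600000=1.0000; V=0.000000+1.666667+1.000000=2.6667
k=2 src: inc=1.000000, refl=1.000000·0.333333=0.3333; V=1.666667+1.000000+0.333333=3.0000
k=3 load: inc=0.333333, refl=0.333333·0.600000=0.2000; V=2.666667+0.333333+0.200000=3.2000
k=4 src: inc=0.200000, refl=0.200000·0.333333=0.0667; V=3.000000+0.200000+0.066667=3.2667
k=5 load: inc=0.066667, refl=0.066667·0.600000=0.0400; V=3.200000+0.066667+0.040000=3.3067
k=6 src: inc=0.040000, refl=0.040000·0.333333=0.0133; V=3.266667+0.040000+0.013333=3.3200
k=7 load: inc=0.013333, refl=0.013333·0.600000=0.0080; V=3.306667+0.013333+0.008000=3.3280
k=8 src: inc=0.008000, refl=0.008000·0.333333=0.0027; V=3.320000+0.008000+0.002667=3.3307
k=9 load: inc=0.002667, refl=0.002667·0.600000=0.0016; V=3.328000+0.002667+0.001600=3.3323
k=10 src: inc=0.001600, refl=0.001600·0.333333=0.0005; V=3.330667+0.001600+0.000533=3.3328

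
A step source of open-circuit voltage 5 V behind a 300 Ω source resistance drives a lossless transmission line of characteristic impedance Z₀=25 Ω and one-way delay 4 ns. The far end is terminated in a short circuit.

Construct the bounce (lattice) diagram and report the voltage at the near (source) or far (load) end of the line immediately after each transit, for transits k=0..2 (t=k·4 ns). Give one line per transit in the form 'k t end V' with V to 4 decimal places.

0 0 source 0.3846
1 4 load 0.0000
2 8 source -0.3254

Γ_L=-1.000000, Γ_S=0.846154; launch V₁=5·25/325=0.384615
k=0 src: V=0.3846
k=1 load: inc=0.384615, refl=0.384615·-1.000000=-0.3846; V=0.000000+0.384615+-0.384615=0.0000
k=2 src: inc=-0.384615, refl=-0.384615·0.846154=-0.3254; V=0.384615+-0.384615+-0.325444=-0.3254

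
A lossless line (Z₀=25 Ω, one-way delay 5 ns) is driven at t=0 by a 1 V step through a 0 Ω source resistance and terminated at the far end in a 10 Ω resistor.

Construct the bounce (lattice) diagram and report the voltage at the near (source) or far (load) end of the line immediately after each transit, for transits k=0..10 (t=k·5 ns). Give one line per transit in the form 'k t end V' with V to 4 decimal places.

0 0 source 1.0000
1 5 load 0.5714
2 10 source 1.0000
3 15 load 0.8163
4 20 source 1.0000
5 25 load 0.9213
6 30 source 1.0000
7 35 load 0.9663
8 40 source 1.0000
9 45 load 0.9855
10 50 source 1.0000

Γ_L=-0.428571, Γ_S=-1.000000; launch V₁=1·25/25=1.000000
k=0 src: V=1.0000
k=1 load: inc=1.000000, refl=1.000000·-0.428571=-0.4286; V=0.000000+1.000000+-0.428571=0.5714
k=2 src: inc=-0.428571, refl=-0.428571·-1.000000=0.4286; V=1.000000+-0.428571+0.428571=1.0000
k=3 load: inc=0.428571, refl=0.428571·-0.428571=-0.1837; V=0.571429+0.428571+-0.183673=0.8163
k=4 src: inc=-0.183673, refl=-0.183673·-1.000000=0.1837; V=1.000000+-0.183673+0.183673=1.0000
k=5 load: inc=0.183673, refl=0.183673·-0.428571=-0.0787; V=0.816327+0.183673+-0.078717=0.9213
k=6 src: inc=-0.078717, refl=-0.078717·-1.000000=0.0787; V=1.000000+-0.078717+0.078717=1.0000
k=7 load: inc=0.078717, refl=0.078717·-0.428571=-0.0337; V=0.921283+0.078717+-0.033736=0.9663
k=8 src: inc=-0.033736, refl=-0.033736·-1.000000=0.0337; V=1.000000+-0.033736+0.033736=1.0000
k=9 load: inc=0.033736, refl=0.033736·-0.428571=-0.0145; V=0.966264+0.033736+-0.014458=0.9855
k=10 src: inc=-0.014458, refl=-0.014458·-1.000000=0.0145; V=1.000000+-0.014458+0.014458=1.0000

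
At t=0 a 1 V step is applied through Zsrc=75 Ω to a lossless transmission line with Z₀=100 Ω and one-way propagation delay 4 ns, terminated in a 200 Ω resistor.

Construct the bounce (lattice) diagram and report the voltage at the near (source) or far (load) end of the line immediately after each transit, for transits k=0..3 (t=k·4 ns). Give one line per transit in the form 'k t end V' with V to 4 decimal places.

Γ_L=0.333333, Γ_S=-0.142857; launch V₁=1·100/175=0.571429
k=0 src: V=0.5714
k=1 load: inc=0.571429, refl=0.571429·0.333333=0.1905; V=0.000000+0.571429+0.190476=0.7619
k=2 src: inc=0.190476, refl=0.190476·-0.142857=-0.0272; V=0.571429+0.190476+-0.027211=0.7347
k=3 load: inc=-0.027211, refl=-0.027211·0.333333=-0.0091; V=0.761905+-0.027211+-0.009070=0.7256

0 0 source 0.5714
1 4 load 0.7619
2 8 source 0.7347
3 12 load 0.7256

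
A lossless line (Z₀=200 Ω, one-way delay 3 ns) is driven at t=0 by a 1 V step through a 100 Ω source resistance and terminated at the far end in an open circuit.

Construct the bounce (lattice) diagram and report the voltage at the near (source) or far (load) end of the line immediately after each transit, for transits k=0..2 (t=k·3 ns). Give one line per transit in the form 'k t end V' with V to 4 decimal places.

Γ_L=1.000000, Γ_S=-0.333333; launch V₁=1·200/300=0.666667
k=0 src: V=0.6667
k=1 load: inc=0.666667, refl=0.666667·1.000000=0.6667; V=0.000000+0.666667+0.666667=1.3333
k=2 src: inc=0.666667, refl=0.666667·-0.333333=-0.2222; V=0.666667+0.666667+-0.222222=1.1111

0 0 source 0.6667
1 3 load 1.3333
2 6 source 1.1111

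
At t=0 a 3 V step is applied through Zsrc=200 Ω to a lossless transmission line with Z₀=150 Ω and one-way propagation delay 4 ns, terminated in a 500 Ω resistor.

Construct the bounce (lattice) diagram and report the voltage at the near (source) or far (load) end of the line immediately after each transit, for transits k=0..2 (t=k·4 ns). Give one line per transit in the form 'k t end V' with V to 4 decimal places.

0 0 source 1.2857
1 4 load 1.9780
2 8 source 2.0769

Γ_L=0.538462, Γ_S=0.142857; launch V₁=3·150/350=1.285714
k=0 src: V=1.2857
k=1 load: inc=1.285714, refl=1.285714·0.538462=0.6923; V=0.000000+1.285714+0.692308=1.9780
k=2 src: inc=0.692308, refl=0.692308·0.142857=0.0989; V=1.285714+0.692308+0.098901=2.0769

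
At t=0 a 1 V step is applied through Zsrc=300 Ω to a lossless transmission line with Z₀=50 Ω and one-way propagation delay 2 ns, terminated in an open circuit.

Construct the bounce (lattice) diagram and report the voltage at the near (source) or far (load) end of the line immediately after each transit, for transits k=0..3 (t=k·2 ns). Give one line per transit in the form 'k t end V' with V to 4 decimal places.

0 0 source 0.1429
1 2 load 0.2857
2 4 source 0.3878
3 6 load 0.4898

Γ_L=1.000000, Γ_S=0.714286; launch V₁=1·50/350=0.142857
k=0 src: V=0.1429
k=1 load: inc=0.142857, refl=0.142857·1.000000=0.1429; V=0.000000+0.142857+0.142857=0.2857
k=2 src: inc=0.142857, refl=0.142857·0.714286=0.1020; V=0.142857+0.142857+0.102041=0.3878
k=3 load: inc=0.102041, refl=0.102041·1.000000=0.1020; V=0.285714+0.102041+0.102041=0.4898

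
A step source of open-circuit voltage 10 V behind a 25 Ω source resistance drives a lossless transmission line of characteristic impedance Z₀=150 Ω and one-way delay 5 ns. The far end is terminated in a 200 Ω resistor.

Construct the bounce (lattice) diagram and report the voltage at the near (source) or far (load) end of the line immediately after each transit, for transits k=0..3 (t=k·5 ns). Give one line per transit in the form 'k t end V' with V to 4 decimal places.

Γ_L=0.142857, Γ_S=-0.714286; launch V₁=10·150/175=8.571429
k=0 src: V=8.5714
k=1 load: inc=8.571429, refl=8.571429·0.142857=1.2245; V=0.000000+8.571429+1.224490=9.7959
k=2 src: inc=1.224490, refl=1.224490·-0.714286=-0.8746; V=8.571429+1.224490+-0.874636=8.9213
k=3 load: inc=-0.874636, refl=-0.874636·0.142857=-0.1249; V=9.795918+-0.874636+-0.124948=8.7963

0 0 source 8.5714
1 5 load 9.7959
2 10 source 8.9213
3 15 load 8.7963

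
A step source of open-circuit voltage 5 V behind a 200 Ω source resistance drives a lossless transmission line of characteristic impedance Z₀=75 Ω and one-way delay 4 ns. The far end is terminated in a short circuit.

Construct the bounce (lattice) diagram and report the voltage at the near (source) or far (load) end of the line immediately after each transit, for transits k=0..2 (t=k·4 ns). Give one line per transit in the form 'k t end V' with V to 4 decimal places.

Γ_L=-1.000000, Γ_S=0.454545; launch V₁=5·75/275=1.363636
k=0 src: V=1.3636
k=1 load: inc=1.363636, refl=1.363636·-1.000000=-1.3636; V=0.000000+1.363636+-1.363636=0.0000
k=2 src: inc=-1.363636, refl=-1.363636·0.454545=-0.6198; V=1.363636+-1.363636+-0.619835=-0.6198

0 0 source 1.3636
1 4 load 0.0000
2 8 source -0.6198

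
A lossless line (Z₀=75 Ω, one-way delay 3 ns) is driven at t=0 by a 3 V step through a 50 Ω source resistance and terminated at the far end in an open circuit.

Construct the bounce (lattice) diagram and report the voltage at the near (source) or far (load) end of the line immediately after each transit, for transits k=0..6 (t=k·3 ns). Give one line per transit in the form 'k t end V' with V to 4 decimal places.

0 0 source 1.8000
1 3 load 3.6000
2 6 source 3.2400
3 9 load 2.8800
4 12 source 2.9520
5 15 load 3.0240
6 18 source 3.0096

Γ_L=1.000000, Γ_S=-0.200000; launch V₁=3·75/125=1.800000
k=0 src: V=1.8000
k=1 load: inc=1.800000, refl=1.800000·1.000000=1.8000; V=0.000000+1.800000+1.800000=3.6000
k=2 src: inc=1.800000, refl=1.800000·-0.200000=-0.3600; V=1.800000+1.800000+-0.360000=3.2400
k=3 load: inc=-0.360000, refl=-0.360000·1.000000=-0.3600; V=3.600000+-0.360000+-0.360000=2.8800
k=4 src: inc=-0.360000, refl=-0.360000·-0.200000=0.0720; V=3.240000+-0.360000+0.072000=2.9520
k=5 load: inc=0.072000, refl=0.072000·1.000000=0.0720; V=2.880000+0.072000+0.072000=3.0240
k=6 src: inc=0.072000, refl=0.072000·-0.200000=-0.0144; V=2.952000+0.072000+-0.014400=3.0096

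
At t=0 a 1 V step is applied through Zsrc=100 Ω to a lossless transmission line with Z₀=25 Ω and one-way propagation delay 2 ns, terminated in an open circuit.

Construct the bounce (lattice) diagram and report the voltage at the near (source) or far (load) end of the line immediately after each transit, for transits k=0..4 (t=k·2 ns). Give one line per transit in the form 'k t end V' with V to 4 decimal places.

Γ_L=1.000000, Γ_S=0.600000; launch V₁=1·25/125=0.200000
k=0 src: V=0.2000
k=1 load: inc=0.200000, refl=0.200000·1.000000=0.2000; V=0.000000+0.200000+0.200000=0.4000
k=2 src: inc=0.200000, refl=0.200000·0.600000=0.1200; V=0.200000+0.200000+0.120000=0.5200
k=3 load: inc=0.120000, refl=0.120000·1.000000=0.1200; V=0.400000+0.120000+0.120000=0.6400
k=4 src: inc=0.120000, refl=0.120000·0.600000=0.0720; V=0.520000+0.120000+0.072000=0.7120

0 0 source 0.2000
1 2 load 0.4000
2 4 source 0.5200
3 6 load 0.6400
4 8 source 0.7120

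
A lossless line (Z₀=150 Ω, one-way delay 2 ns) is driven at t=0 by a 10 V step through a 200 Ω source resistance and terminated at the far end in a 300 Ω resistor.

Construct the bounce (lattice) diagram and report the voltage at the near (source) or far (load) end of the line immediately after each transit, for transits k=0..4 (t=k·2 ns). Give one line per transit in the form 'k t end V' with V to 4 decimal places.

Γ_L=0.333333, Γ_S=0.142857; launch V₁=10·150/350=4.285714
k=0 src: V=4.2857
k=1 load: inc=4.285714, refl=4.285714·0.333333=1.4286; V=0.000000+4.285714+1.428571=5.7143
k=2 src: inc=1.428571, refl=1.428571·0.142857=0.2041; V=4.285714+1.428571+0.204082=5.9184
k=3 load: inc=0.204082, refl=0.204082·0.333333=0.0680; V=5.714286+0.204082+0.068027=5.9864
k=4 src: inc=0.068027, refl=0.068027·0.142857=0.0097; V=5.918367+0.068027+0.009718=5.9961

0 0 source 4.2857
1 2 load 5.7143
2 4 source 5.9184
3 6 load 5.9864
4 8 source 5.9961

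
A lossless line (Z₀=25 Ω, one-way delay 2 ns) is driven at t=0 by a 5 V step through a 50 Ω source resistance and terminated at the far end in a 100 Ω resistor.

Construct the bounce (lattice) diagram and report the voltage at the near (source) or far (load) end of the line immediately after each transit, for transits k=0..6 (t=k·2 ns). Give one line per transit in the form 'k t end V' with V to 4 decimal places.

Γ_L=0.600000, Γ_S=0.333333; launch V₁=5·25/75=1.666667
k=0 src: V=1.6667
k=1 load: inc=1.666667, refl=1.666667·0.600000=1.0000; V=0.000000+1.666667+1.000000=2.6667
k=2 src: inc=1.000000, refl=1.000000·0.333333=0.3333; V=1.666667+1.000000+0.333333=3.0000
k=3 load: inc=0.333333, refl=0.333333·0.600000=0.2000; V=2.666667+0.333333+0.200000=3.2000
k=4 src: inc=0.200000, refl=0.200000·0.333333=0.0667; V=3.000000+0.200000+0.066667=3.2667
k=5 load: inc=0.066667, refl=0.066667·0.600000=0.0400; V=3.200000+0.066667+0.040000=3.3067
k=6 src: inc=0.040000, refl=0.040000·0.333333=0.0133; V=3.266667+0.040000+0.013333=3.3200

0 0 source 1.6667
1 2 load 2.6667
2 4 source 3.0000
3 6 load 3.2000
4 8 source 3.2667
5 10 load 3.3067
6 12 source 3.3200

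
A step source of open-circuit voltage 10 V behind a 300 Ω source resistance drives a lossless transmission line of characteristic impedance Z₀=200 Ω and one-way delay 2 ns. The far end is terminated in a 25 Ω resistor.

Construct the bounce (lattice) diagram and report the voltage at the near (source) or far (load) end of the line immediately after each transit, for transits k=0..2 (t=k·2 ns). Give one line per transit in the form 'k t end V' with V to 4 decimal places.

0 0 source 4.0000
1 2 load 0.8889
2 4 source 0.2667

Γ_L=-0.777778, Γ_S=0.200000; launch V₁=10·200/500=4.000000
k=0 src: V=4.0000
k=1 load: inc=4.000000, refl=4.000000·-0.777778=-3.1111; V=0.000000+4.000000+-3.111111=0.8889
k=2 src: inc=-3.111111, refl=-3.111111·0.200000=-0.6222; V=4.000000+-3.111111+-0.622222=0.2667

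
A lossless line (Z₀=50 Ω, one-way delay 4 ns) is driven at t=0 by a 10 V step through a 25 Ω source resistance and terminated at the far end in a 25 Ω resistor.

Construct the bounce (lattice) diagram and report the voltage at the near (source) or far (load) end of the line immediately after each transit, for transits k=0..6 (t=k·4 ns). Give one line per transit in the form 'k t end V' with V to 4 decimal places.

0 0 source 6.6667
1 4 load 4.4444
2 8 source 5.1852
3 12 load 4.9383
4 16 source 5.0206
5 20 load 4.9931
6 24 source 5.0023

Γ_L=-0.333333, Γ_S=-0.333333; launch V₁=10·50/75=6.666667
k=0 src: V=6.6667
k=1 load: inc=6.666667, refl=6.666667·-0.333333=-2.2222; V=0.000000+6.666667+-2.222222=4.4444
k=2 src: inc=-2.222222, refl=-2.222222·-0.333333=0.7407; V=6.666667+-2.222222+0.740741=5.1852
k=3 load: inc=0.740741, refl=0.740741·-0.333333=-0.2469; V=4.444444+0.740741+-0.246914=4.9383
k=4 src: inc=-0.246914, refl=-0.246914·-0.333333=0.0823; V=5.185185+-0.246914+0.082305=5.0206
k=5 load: inc=0.082305, refl=0.082305·-0.333333=-0.0274; V=4.938272+0.082305+-0.027435=4.9931
k=6 src: inc=-0.027435, refl=-0.027435·-0.333333=0.0091; V=5.020576+-0.027435+0.009145=5.0023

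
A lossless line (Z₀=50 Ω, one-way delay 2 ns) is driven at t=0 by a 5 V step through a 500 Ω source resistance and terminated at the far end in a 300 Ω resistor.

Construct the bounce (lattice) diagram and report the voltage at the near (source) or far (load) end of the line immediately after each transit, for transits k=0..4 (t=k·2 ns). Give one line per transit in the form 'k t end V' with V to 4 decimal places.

0 0 source 0.4545
1 2 load 0.7792
2 4 source 1.0449
3 6 load 1.2346
4 8 source 1.3899

Γ_L=0.714286, Γ_S=0.818182; launch V₁=5·50/550=0.454545
k=0 src: V=0.4545
k=1 load: inc=0.454545, refl=0.454545·0.714286=0.3247; V=0.000000+0.454545+0.324675=0.7792
k=2 src: inc=0.324675, refl=0.324675·0.818182=0.2656; V=0.454545+0.324675+0.265643=1.0449
k=3 load: inc=0.265643, refl=0.265643·0.714286=0.1897; V=0.779221+0.265643+0.189745=1.2346
k=4 src: inc=0.189745, refl=0.189745·0.818182=0.1552; V=1.044864+0.189745+0.155246=1.3899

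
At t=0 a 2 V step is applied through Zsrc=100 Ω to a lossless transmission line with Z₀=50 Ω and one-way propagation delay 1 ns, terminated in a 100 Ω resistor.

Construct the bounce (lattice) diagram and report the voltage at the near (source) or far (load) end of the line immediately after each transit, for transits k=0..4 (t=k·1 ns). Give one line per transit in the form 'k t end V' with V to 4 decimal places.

0 0 source 0.6667
1 1 load 0.8889
2 2 source 0.9630
3 3 load 0.9877
4 4 source 0.9959

Γ_L=0.333333, Γ_S=0.333333; launch V₁=2·50/150=0.666667
k=0 src: V=0.6667
k=1 load: inc=0.666667, refl=0.666667·0.333333=0.2222; V=0.000000+0.666667+0.222222=0.8889
k=2 src: inc=0.222222, refl=0.222222·0.333333=0.0741; V=0.666667+0.222222+0.074074=0.9630
k=3 load: inc=0.074074, refl=0.074074·0.333333=0.0247; V=0.888889+0.074074+0.024691=0.9877
k=4 src: inc=0.024691, refl=0.024691·0.333333=0.0082; V=0.962963+0.024691+0.008230=0.9959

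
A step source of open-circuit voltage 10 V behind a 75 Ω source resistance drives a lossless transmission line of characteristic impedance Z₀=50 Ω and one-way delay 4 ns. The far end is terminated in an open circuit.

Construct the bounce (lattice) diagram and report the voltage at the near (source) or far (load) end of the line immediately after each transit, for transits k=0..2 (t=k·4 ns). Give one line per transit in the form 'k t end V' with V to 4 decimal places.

0 0 source 4.0000
1 4 load 8.0000
2 8 source 8.8000

Γ_L=1.000000, Γ_S=0.200000; launch V₁=10·50/125=4.000000
k=0 src: V=4.0000
k=1 load: inc=4.000000, refl=4.000000·1.000000=4.0000; V=0.000000+4.000000+4.000000=8.0000
k=2 src: inc=4.000000, refl=4.000000·0.200000=0.8000; V=4.000000+4.000000+0.800000=8.8000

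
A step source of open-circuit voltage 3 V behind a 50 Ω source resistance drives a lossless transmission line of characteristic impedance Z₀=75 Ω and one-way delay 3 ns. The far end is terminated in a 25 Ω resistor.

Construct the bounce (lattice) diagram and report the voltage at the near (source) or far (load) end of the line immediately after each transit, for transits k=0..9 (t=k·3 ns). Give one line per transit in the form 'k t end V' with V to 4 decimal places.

0 0 source 1.8000
1 3 load 0.9000
2 6 source 1.0800
3 9 load 0.9900
4 12 source 1.0080
5 15 load 0.9990
6 18 source 1.0008
7 21 load 0.9999
8 24 source 1.0001
9 27 load 1.0000

Γ_L=-0.500000, Γ_S=-0.200000; launch V₁=3·75/125=1.800000
k=0 src: V=1.8000
k=1 load: inc=1.800000, refl=1.800000·-0.500000=-0.9000; V=0.000000+1.800000+-0.900000=0.9000
k=2 src: inc=-0.900000, refl=-0.900000·-0.200000=0.1800; V=1.800000+-0.900000+0.180000=1.0800
k=3 load: inc=0.180000, refl=0.180000·-0.500000=-0.0900; V=0.900000+0.180000+-0.090000=0.9900
k=4 src: inc=-0.090000, refl=-0.090000·-0.200000=0.0180; V=1.080000+-0.090000+0.018000=1.0080
k=5 load: inc=0.018000, refl=0.018000·-0.500000=-0.0090; V=0.990000+0.018000+-0.009000=0.9990
k=6 src: inc=-0.009000, refl=-0.009000·-0.200000=0.0018; V=1.008000+-0.009000+0.001800=1.0008
k=7 load: inc=0.001800, refl=0.001800·-0.500000=-0.0009; V=0.999000+0.001800+-0.000900=0.9999
k=8 src: inc=-0.000900, refl=-0.000900·-0.200000=0.0002; V=1.000800+-0.000900+0.000180=1.0001
k=9 load: inc=0.000180, refl=0.000180·-0.500000=-0.0001; V=0.999900+0.000180+-0.000090=1.0000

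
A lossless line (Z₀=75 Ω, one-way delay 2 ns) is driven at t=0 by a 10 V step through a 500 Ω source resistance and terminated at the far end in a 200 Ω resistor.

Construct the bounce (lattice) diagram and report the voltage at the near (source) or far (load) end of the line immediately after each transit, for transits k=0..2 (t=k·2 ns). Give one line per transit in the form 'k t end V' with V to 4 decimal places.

Γ_L=0.454545, Γ_S=0.739130; launch V₁=10·75/575=1.304348
k=0 src: V=1.3043
k=1 load: inc=1.304348, refl=1.304348·0.454545=0.5929; V=0.000000+1.304348+0.592885=1.8972
k=2 src: inc=0.592885, refl=0.592885·0.739130=0.4382; V=1.304348+0.592885+0.438220=2.3355

0 0 source 1.3043
1 2 load 1.8972
2 4 source 2.3355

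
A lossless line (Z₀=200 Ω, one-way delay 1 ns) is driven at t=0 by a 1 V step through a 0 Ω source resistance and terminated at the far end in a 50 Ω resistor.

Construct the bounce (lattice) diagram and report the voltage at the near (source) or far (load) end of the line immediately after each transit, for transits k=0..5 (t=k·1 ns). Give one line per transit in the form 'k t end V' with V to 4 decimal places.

0 0 source 1.0000
1 1 load 0.4000
2 2 source 1.0000
3 3 load 0.6400
4 4 source 1.0000
5 5 load 0.7840

Γ_L=-0.600000, Γ_S=-1.000000; launch V₁=1·200/200=1.000000
k=0 src: V=1.0000
k=1 load: inc=1.000000, refl=1.000000·-0.600000=-0.6000; V=0.000000+1.000000+-0.600000=0.4000
k=2 src: inc=-0.600000, refl=-0.600000·-1.000000=0.6000; V=1.000000+-0.600000+0.600000=1.0000
k=3 load: inc=0.600000, refl=0.600000·-0.600000=-0.3600; V=0.400000+0.600000+-0.360000=0.6400
k=4 src: inc=-0.360000, refl=-0.360000·-1.000000=0.3600; V=1.000000+-0.360000+0.360000=1.0000
k=5 load: inc=0.360000, refl=0.360000·-0.600000=-0.2160; V=0.640000+0.360000+-0.216000=0.7840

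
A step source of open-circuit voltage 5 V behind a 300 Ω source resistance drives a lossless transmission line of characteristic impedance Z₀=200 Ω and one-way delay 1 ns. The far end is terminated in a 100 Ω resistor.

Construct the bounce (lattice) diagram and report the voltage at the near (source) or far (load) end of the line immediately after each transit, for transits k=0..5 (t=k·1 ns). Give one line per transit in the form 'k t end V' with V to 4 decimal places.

Γ_L=-0.333333, Γ_S=0.200000; launch V₁=5·200/500=2.000000
k=0 src: V=2.0000
k=1 load: inc=2.000000, refl=2.000000·-0.333333=-0.6667; V=0.000000+2.000000+-0.666667=1.3333
k=2 src: inc=-0.666667, refl=-0.666667·0.200000=-0.1333; V=2.000000+-0.666667+-0.133333=1.2000
k=3 load: inc=-0.133333, refl=-0.133333·-0.333333=0.0444; V=1.333333+-0.133333+0.044444=1.2444
k=4 src: inc=0.044444, refl=0.044444·0.200000=0.0089; V=1.200000+0.044444+0.008889=1.2533
k=5 load: inc=0.008889, refl=0.008889·-0.333333=-0.0030; V=1.244444+0.008889+-0.002963=1.2504

0 0 source 2.0000
1 1 load 1.3333
2 2 source 1.2000
3 3 load 1.2444
4 4 source 1.2533
5 5 load 1.2504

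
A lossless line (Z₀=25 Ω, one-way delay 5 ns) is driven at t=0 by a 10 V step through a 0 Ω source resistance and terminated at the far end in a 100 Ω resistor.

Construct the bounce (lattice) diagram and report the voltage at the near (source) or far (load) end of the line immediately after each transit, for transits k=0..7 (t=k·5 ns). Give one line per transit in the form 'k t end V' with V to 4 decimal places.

Γ_L=0.600000, Γ_S=-1.000000; launch V₁=10·25/25=10.000000
k=0 src: V=10.0000
k=1 load: inc=10.000000, refl=10.000000·0.600000=6.0000; V=0.000000+10.000000+6.000000=16.0000
k=2 src: inc=6.000000, refl=6.000000·-1.000000=-6.0000; V=10.000000+6.000000+-6.000000=10.0000
k=3 load: inc=-6.000000, refl=-6.000000·0.600000=-3.6000; V=16.000000+-6.000000+-3.600000=6.4000
k=4 src: inc=-3.600000, refl=-3.600000·-1.000000=3.6000; V=10.000000+-3.600000+3.600000=10.0000
k=5 load: inc=3.600000, refl=3.600000·0.600000=2.1600; V=6.400000+3.600000+2.160000=12.1600
k=6 src: inc=2.160000, refl=2.160000·-1.000000=-2.1600; V=10.000000+2.160000+-2.160000=10.0000
k=7 load: inc=-2.160000, refl=-2.160000·0.600000=-1.2960; V=12.160000+-2.160000+-1.296000=8.7040

0 0 source 10.0000
1 5 load 16.0000
2 10 source 10.0000
3 15 load 6.4000
4 20 source 10.0000
5 25 load 12.1600
6 30 source 10.0000
7 35 load 8.7040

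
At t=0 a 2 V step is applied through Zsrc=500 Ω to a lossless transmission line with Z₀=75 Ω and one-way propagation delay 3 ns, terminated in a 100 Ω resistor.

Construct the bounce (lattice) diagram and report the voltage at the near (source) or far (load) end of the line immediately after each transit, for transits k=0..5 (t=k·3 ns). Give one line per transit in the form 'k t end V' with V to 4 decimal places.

Γ_L=0.142857, Γ_S=0.739130; launch V₁=2·75/575=0.260870
k=0 src: V=0.2609
k=1 load: inc=0.260870, refl=0.260870·0.142857=0.0373; V=0.000000+0.260870+0.037267=0.2981
k=2 src: inc=0.037267, refl=0.037267·0.739130=0.0275; V=0.260870+0.037267+0.027545=0.3257
k=3 load: inc=0.027545, refl=0.027545·0.142857=0.0039; V=0.298137+0.027545+0.003935=0.3296
k=4 src: inc=0.003935, refl=0.003935·0.739130=0.0029; V=0.325682+0.003935+0.002909=0.3325
k=5 load: inc=0.002909, refl=0.002909·0.142857=0.0004; V=0.329617+0.002909+0.000416=0.3329

0 0 source 0.2609
1 3 load 0.2981
2 6 source 0.3257
3 9 load 0.3296
4 12 source 0.3325
5 15 load 0.3329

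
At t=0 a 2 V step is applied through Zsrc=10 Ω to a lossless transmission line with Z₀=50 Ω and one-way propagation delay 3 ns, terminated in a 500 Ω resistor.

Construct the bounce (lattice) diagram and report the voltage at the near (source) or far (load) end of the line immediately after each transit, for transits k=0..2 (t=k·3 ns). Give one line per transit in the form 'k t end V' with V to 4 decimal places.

Γ_L=0.818182, Γ_S=-0.666667; launch V₁=2·50/60=1.666667
k=0 src: V=1.6667
k=1 load: inc=1.666667, refl=1.666667·0.818182=1.3636; V=0.000000+1.666667+1.363636=3.0303
k=2 src: inc=1.363636, refl=1.363636·-0.666667=-0.9091; V=1.666667+1.363636+-0.909091=2.1212

0 0 source 1.6667
1 3 load 3.0303
2 6 source 2.1212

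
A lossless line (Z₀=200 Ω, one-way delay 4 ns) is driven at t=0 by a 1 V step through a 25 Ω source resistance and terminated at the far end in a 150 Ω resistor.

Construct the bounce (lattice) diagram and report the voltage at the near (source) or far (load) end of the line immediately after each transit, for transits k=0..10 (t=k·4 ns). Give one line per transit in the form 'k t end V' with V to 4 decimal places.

0 0 source 0.8889
1 4 load 0.7619
2 8 source 0.8607
3 12 load 0.8466
4 16 source 0.8575
5 20 load 0.8560
6 24 source 0.8572
7 28 load 0.8570
8 32 source 0.8571
9 36 load 0.8571
10 40 source 0.8571

Γ_L=-0.142857, Γ_S=-0.777778; launch V₁=1·200/225=0.888889
k=0 src: V=0.8889
k=1 load: inc=0.888889, refl=0.888889·-0.142857=-0.1270; V=0.000000+0.888889+-0.126984=0.7619
k=2 src: inc=-0.126984, refl=-0.126984·-0.777778=0.0988; V=0.888889+-0.126984+0.098765=0.8607
k=3 load: inc=0.098765, refl=0.098765·-0.142857=-0.0141; V=0.761905+0.098765+-0.014109=0.8466
k=4 src: inc=-0.014109, refl=-0.014109·-0.777778=0.0110; V=0.860670+-0.014109+0.010974=0.8575
k=5 load: inc=0.010974, refl=0.010974·-0.142857=-0.0016; V=0.846561+0.010974+-0.001568=0.8560
k=6 src: inc=-0.001568, refl=-0.001568·-0.777778=0.0012; V=0.857535+-0.001568+0.001219=0.8572
k=7 load: inc=0.001219, refl=0.001219·-0.142857=-0.0002; V=0.855967+0.001219+-0.000174=0.8570
k=8 src: inc=-0.000174, refl=-0.000174·-0.777778=0.0001; V=0.857186+-0.000174+0.000135=0.8571
k=9 load: inc=0.000135, refl=0.000135·-0.142857=-0.0000; V=0.857012+0.000135+-0.000019=0.8571
k=10 src: inc=-0.000019, refl=-0.000019·-0.777778=0.0000; V=0.857148+-0.000019+0.000015=0.8571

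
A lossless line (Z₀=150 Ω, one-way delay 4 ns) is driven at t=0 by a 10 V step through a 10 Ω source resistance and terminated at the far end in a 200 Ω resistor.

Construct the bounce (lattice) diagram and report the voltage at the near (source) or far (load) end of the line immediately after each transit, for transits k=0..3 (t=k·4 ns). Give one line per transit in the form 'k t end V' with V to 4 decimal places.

0 0 source 9.3750
1 4 load 10.7143
2 8 source 9.5424
3 12 load 9.3750

Γ_L=0.142857, Γ_S=-0.875000; launch V₁=10·150/160=9.375000
k=0 src: V=9.3750
k=1 load: inc=9.375000, refl=9.375000·0.142857=1.3393; V=0.000000+9.375000+1.339286=10.7143
k=2 src: inc=1.339286, refl=1.339286·-0.875000=-1.1719; V=9.375000+1.339286+-1.171875=9.5424
k=3 load: inc=-1.171875, refl=-1.171875·0.142857=-0.1674; V=10.714286+-1.171875+-0.167411=9.3750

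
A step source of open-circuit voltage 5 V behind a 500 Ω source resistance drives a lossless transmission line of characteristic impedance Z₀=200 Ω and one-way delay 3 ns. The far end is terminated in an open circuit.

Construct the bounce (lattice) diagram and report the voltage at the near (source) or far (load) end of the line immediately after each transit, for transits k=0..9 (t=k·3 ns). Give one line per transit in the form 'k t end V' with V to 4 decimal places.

Γ_L=1.000000, Γ_S=0.428571; launch V₁=5·200/700=1.428571
k=0 src: V=1.4286
k=1 load: inc=1.428571, refl=1.428571·1.000000=1.4286; V=0.000000+1.428571+1.428571=2.8571
k=2 src: inc=1.428571, refl=1.428571·0.428571=0.6122; V=1.428571+1.428571+0.612245=3.4694
k=3 load: inc=0.612245, refl=0.612245·1.000000=0.6122; V=2.857143+0.612245+0.612245=4.0816
k=4 src: inc=0.612245, refl=0.612245·0.428571=0.2624; V=3.469388+0.612245+0.262391=4.3440
k=5 load: inc=0.262391, refl=0.262391·1.000000=0.2624; V=4.081633+0.262391+0.262391=4.6064
k=6 src: inc=0.262391, refl=0.262391·0.428571=0.1125; V=4.344023+0.262391+0.112453=4.7189
k=7 load: inc=0.112453, refl=0.112453·1.000000=0.1125; V=4.606414+0.112453+0.112453=4.8313
k=8 src: inc=0.112453, refl=0.112453·0.428571=0.0482; V=4.718867+0.112453+0.048194=4.8795
k=9 load: inc=0.048194, refl=0.048194·1.000000=0.0482; V=4.831320+0.048194+0.048194=4.9277

0 0 source 1.4286
1 3 load 2.8571
2 6 source 3.4694
3 9 load 4.0816
4 12 source 4.3440
5 15 load 4.6064
6 18 source 4.7189
7 21 load 4.8313
8 24 source 4.8795
9 27 load 4.9277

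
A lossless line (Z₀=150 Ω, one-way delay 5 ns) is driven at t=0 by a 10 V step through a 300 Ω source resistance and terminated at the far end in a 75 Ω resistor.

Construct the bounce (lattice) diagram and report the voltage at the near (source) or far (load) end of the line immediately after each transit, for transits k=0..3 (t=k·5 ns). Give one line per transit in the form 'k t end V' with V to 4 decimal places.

Γ_L=-0.333333, Γ_S=0.333333; launch V₁=10·150/450=3.333333
k=0 src: V=3.3333
k=1 load: inc=3.333333, refl=3.333333·-0.333333=-1.1111; V=0.000000+3.333333+-1.111111=2.2222
k=2 src: inc=-1.111111, refl=-1.111111·0.333333=-0.3704; V=3.333333+-1.111111+-0.370370=1.8519
k=3 load: inc=-0.370370, refl=-0.370370·-0.333333=0.1235; V=2.222222+-0.370370+0.123457=1.9753

0 0 source 3.3333
1 5 load 2.2222
2 10 source 1.8519
3 15 load 1.9753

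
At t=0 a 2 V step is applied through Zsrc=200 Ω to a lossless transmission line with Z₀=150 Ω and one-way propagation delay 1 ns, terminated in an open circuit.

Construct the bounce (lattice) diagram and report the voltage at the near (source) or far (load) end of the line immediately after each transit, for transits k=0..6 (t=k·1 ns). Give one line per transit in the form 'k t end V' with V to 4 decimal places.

0 0 source 0.8571
1 1 load 1.7143
2 2 source 1.8367
3 3 load 1.9592
4 4 source 1.9767
5 5 load 1.9942
6 6 source 1.9967

Γ_L=1.000000, Γ_S=0.142857; launch V₁=2·150/350=0.857143
k=0 src: V=0.8571
k=1 load: inc=0.857143, refl=0.857143·1.000000=0.8571; V=0.000000+0.857143+0.857143=1.7143
k=2 src: inc=0.857143, refl=0.857143·0.142857=0.1224; V=0.857143+0.857143+0.122449=1.8367
k=3 load: inc=0.122449, refl=0.122449·1.000000=0.1224; V=1.714286+0.122449+0.122449=1.9592
k=4 src: inc=0.122449, refl=0.122449·0.142857=0.0175; V=1.836735+0.122449+0.017493=1.9767
k=5 load: inc=0.017493, refl=0.017493·1.000000=0.0175; V=1.959184+0.017493+0.017493=1.9942
k=6 src: inc=0.017493, refl=0.017493·0.142857=0.0025; V=1.976676+0.017493+0.002499=1.9967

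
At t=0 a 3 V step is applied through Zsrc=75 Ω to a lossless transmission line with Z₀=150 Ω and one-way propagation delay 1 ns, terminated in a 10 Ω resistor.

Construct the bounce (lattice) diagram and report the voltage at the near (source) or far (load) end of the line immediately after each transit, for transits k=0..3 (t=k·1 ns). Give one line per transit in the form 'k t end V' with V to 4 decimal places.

0 0 source 2.0000
1 1 load 0.2500
2 2 source 0.8333
3 3 load 0.3229

Γ_L=-0.875000, Γ_S=-0.333333; launch V₁=3·150/225=2.000000
k=0 src: V=2.0000
k=1 load: inc=2.000000, refl=2.000000·-0.875000=-1.7500; V=0.000000+2.000000+-1.750000=0.2500
k=2 src: inc=-1.750000, refl=-1.750000·-0.333333=0.5833; V=2.000000+-1.750000+0.583333=0.8333
k=3 load: inc=0.583333, refl=0.583333·-0.875000=-0.5104; V=0.250000+0.583333+-0.510417=0.3229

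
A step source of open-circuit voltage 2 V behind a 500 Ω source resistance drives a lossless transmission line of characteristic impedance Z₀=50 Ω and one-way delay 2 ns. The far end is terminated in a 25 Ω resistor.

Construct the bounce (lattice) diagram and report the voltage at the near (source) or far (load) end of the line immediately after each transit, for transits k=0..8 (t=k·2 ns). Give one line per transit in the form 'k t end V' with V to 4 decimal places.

0 0 source 0.1818
1 2 load 0.1212
2 4 source 0.0716
3 6 load 0.0882
4 8 source 0.1017
5 10 load 0.0972
6 12 source 0.0935
7 14 load 0.0947
8 16 source 0.0957

Γ_L=-0.333333, Γ_S=0.818182; launch V₁=2·50/550=0.181818
k=0 src: V=0.1818
k=1 load: inc=0.181818, refl=0.181818·-0.333333=-0.0606; V=0.000000+0.181818+-0.060606=0.1212
k=2 src: inc=-0.060606, refl=-0.060606·0.818182=-0.0496; V=0.181818+-0.060606+-0.049587=0.0716
k=3 load: inc=-0.049587, refl=-0.049587·-0.333333=0.0165; V=0.121212+-0.049587+0.016529=0.0882
k=4 src: inc=0.016529, refl=0.016529·0.818182=0.0135; V=0.071625+0.016529+0.013524=0.1017
k=5 load: inc=0.013524, refl=0.013524·-0.333333=-0.0045; V=0.088154+0.013524+-0.004508=0.0972
k=6 src: inc=-0.004508, refl=-0.004508·0.818182=-0.0037; V=0.101678+-0.004508+-0.003688=0.0935
k=7 load: inc=-0.003688, refl=-0.003688·-0.333333=0.0012; V=0.097170+-0.003688+0.001229=0.0947
k=8 src: inc=0.001229, refl=0.001229·0.818182=0.0010; V=0.093482+0.001229+0.001006=0.0957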